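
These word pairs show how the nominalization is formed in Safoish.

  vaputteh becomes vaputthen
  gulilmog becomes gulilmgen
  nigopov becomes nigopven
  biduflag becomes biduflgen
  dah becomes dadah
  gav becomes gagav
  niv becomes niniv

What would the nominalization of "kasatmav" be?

kasatmven

vaputteh and dah both end in -h yet inflect differently (vaputthen, dadah), so the final letter is not what conditions the rule; the number of vowels is.
"kasatmav" has 3 vowels. The stems with 3 vowels (vaputteh → vaputthen, gulilmog → gulilmgen, nigopov → nigopven) delete the last vowel and add -en.
The other pattern: stems with 1 vowel repeat the first consonant+vowel as a prefix.
So kasatmav → kasatmven.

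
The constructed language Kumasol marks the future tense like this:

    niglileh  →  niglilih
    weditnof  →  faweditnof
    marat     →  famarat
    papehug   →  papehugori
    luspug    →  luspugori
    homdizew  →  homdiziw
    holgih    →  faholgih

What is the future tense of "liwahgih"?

niglileh and holgih both end in -h yet inflect differently (niglilih, faholgih), so the final letter is not what conditions the rule; the last vowel is.
"liwahgih" has last vowel 'i'. The one such stem in the data (holgih → faholgih) adds the prefix fa-, so the same rule applies.
The other patterns: stems whose last vowel is 'e' change the last vowel to 'i'; stems whose last vowel is 'u' add -ori.
So liwahgih → faliwahgih.

faliwahgih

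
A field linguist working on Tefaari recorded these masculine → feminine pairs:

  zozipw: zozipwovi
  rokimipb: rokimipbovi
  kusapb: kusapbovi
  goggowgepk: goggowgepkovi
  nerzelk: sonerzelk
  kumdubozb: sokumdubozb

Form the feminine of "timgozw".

sotimgozw

goggowgepk and nerzelk both end in -k yet inflect differently (goggowgepkovi, sonerzelk), so the final letter is not what conditions the rule; the second-to-last letter is.
"timgozw" has second-to-last letter 'z'. The one such stem in the data (kumdubozb → sokumdubozb) adds the prefix so-, so the same rule applies.
So timgozw → sotimgozw.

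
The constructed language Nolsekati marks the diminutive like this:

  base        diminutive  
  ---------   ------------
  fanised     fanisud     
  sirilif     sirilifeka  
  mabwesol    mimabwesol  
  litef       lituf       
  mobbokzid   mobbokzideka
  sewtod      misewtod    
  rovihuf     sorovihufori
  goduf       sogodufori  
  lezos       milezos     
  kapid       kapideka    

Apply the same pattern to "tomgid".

tomgideka

rovihuf and litef both end in -f yet inflect differently (sorovihufori, lituf), so the final letter is not what conditions the rule; the last vowel is.
"tomgid" has last vowel 'i'. The stems whose last vowel is 'i' (mobbokzid → mobbokzideka, sirilif → sirilifeka, kapid → kapideka) add -eka.
The other patterns: stems whose last vowel is 'u' add so- … -ori around the stem; stems whose last vowel is 'e' change the last vowel to 'u'; stems whose last vowel is 'o' add the prefix mi-.
So tomgid → tomgideka.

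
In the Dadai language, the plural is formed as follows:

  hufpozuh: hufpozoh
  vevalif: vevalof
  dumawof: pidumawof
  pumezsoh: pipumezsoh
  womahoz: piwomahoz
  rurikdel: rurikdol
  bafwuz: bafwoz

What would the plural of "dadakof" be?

womahoz and bafwuz both end in -z yet inflect differently (piwomahoz, bafwoz), so the final letter is not what conditions the rule; the last vowel is.
"dadakof" has last vowel 'o'. The stems whose last vowel is 'o' (pumezsoh → pipumezsoh, dumawof → pidumawof, womahoz → piwomahoz) add the prefix pi-.
So dadakof → pidadakof.

pidadakof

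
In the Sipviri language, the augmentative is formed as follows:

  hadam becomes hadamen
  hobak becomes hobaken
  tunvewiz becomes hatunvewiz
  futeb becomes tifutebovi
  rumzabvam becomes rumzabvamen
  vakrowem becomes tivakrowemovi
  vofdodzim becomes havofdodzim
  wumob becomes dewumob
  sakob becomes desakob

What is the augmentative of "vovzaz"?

"vovzaz" has last vowel 'a'. The stems whose last vowel is 'a' (hobak → hobaken, rumzabvam → rumzabvamen, hadam → hadamen) add -en.
The other patterns: stems whose last vowel is 'i' add the prefix ha-; stems whose last vowel is 'o' add the prefix de-; stems whose last vowel is 'e' add ti- … -ovi around the stem.
So vovzaz → vovzazen.

vovzazen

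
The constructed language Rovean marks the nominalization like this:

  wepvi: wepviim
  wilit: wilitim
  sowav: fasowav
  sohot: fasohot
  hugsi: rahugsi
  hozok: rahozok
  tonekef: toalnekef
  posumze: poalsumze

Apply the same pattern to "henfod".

rahenfod

wilit and sohot both end in -t yet inflect differently (wilitim, fasohot), so the final letter is not what conditions the rule; the first letter is.
"henfod" begins with h-. The stems beginning with h- (hugsi → rahugsi, hozok → rahozok) add the prefix ra-.
So henfod → rahenfod.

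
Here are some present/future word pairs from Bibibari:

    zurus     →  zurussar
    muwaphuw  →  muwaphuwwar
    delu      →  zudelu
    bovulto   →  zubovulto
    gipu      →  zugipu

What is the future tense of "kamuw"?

kamuwwar

zurus and delu both have last vowel 'u' yet inflect differently (zurussar, zudelu), so the last vowel is not what conditions the rule; whether the stem ends in a vowel or a consonant is.
"kamuw" ends in a consonant. The stems ending in a consonant (zurus → zurussar, muwaphuw → muwaphuwwar) double the final consonant and add -ar.
The other pattern: stems ending in a vowel add the prefix zu-.
So kamuw → kamuwwar.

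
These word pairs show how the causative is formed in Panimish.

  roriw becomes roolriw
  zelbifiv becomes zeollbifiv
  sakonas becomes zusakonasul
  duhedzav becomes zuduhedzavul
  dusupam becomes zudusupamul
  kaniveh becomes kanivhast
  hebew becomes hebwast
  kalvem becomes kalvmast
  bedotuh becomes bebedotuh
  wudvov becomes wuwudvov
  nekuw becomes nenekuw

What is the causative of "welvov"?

wewelvov

zelbifiv and duhedzav both end in -v yet inflect differently (zeollbifiv, zuduhedzavul), so the final letter is not what conditions the rule; the last vowel is.
"welvov" has last vowel 'o'. The one such stem in the data (wudvov → wuwudvov) repeats the first consonant+vowel as a prefix (as do bedotuh, nekuw), so the same rule applies.
The other patterns: stems whose last vowel is 'i' insert -ol- after the first vowel; stems whose last vowel is 'a' add zu- … -ul around the stem; stems whose last vowel is 'e' delete the last vowel and add -ast.
So welvov → wewelvov.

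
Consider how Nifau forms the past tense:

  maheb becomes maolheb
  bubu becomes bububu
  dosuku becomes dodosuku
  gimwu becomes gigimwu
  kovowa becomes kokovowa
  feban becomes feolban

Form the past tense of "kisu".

kikisu

kovowa and feban both have last vowel 'a' yet inflect differently (kokovowa, feolban), so the last vowel is not what conditions the rule; whether the stem ends in a vowel or a consonant is.
"kisu" ends in a vowel. The stems ending in a vowel (bubu → bububu, kovowa → kokovowa, dosuku → dodosuku) repeat the first consonant+vowel as a prefix.
The other pattern: stems ending in a consonant insert -ol- after the first vowel.
So kisu → kikisu.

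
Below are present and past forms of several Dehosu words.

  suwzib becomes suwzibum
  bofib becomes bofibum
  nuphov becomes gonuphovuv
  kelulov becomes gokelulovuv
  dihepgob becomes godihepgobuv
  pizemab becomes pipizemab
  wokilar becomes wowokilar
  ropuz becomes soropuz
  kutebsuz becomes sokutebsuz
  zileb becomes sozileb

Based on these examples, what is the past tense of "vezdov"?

govezdovuv

suwzib and dihepgob both end in -b yet inflect differently (suwzibum, godihepgobuv), so the final letter is not what conditions the rule; the last vowel is.
"vezdov" has last vowel 'o'. The stems whose last vowel is 'o' (nuphov → gonuphovuv, kelulov → gokelulovuv, dihepgob → godihepgobuv) add go- … -uv around the stem.
So vezdov → govezdovuv.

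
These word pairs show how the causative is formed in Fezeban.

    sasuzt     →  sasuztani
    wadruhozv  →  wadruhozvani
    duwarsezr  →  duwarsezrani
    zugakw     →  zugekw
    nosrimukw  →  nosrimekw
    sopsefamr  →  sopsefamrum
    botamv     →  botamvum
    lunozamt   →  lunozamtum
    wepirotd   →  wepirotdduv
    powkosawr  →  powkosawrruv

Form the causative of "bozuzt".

duwarsezr and sopsefamr both end in -r yet inflect differently (duwarsezrani, sopsefamrum), so the final letter is not what conditions the rule; the second-to-last letter is.
"bozuzt" has second-to-last letter 'z'. The stems whose second-to-last letter is 'z' (sasuzt → sasuztani, wadruhozv → wadruhozvani, duwarsezr → duwarsezrani) add -ani.
The other patterns: stems whose second-to-last letter is 'k' change the last vowel to 'e'; stems whose second-to-last letter is 'm' add -um; stems whose second-to-last letter is 't' or 'w' double the final consonant and add -uv.
So bozuzt → bozuztani.

bozuztani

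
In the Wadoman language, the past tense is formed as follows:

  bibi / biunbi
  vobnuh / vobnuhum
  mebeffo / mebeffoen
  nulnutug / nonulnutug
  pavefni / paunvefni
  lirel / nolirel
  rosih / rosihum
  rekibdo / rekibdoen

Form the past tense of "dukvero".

rosih and bibi both have last vowel 'i' yet inflect differently (rosihum, biunbi), so the last vowel is not what conditions the rule; the final letter is.
"dukvero" ends in -o. The stems ending in -o (mebeffo → mebeffoen, rekibdo → rekibdoen) add -en.
So dukvero → dukveroen.

dukveroen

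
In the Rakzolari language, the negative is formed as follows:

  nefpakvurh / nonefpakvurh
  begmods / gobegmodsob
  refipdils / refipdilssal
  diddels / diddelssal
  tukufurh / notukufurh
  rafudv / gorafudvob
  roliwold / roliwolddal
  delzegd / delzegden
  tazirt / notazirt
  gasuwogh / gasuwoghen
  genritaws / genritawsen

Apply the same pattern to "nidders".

"nidders" has second-to-last letter 'r'. The stems whose second-to-last letter is 'r' (tukufurh → notukufurh, tazirt → notazirt, nefpakvurh → nonefpakvurh) add the prefix no-.
So nidders → nonidders.

nonidders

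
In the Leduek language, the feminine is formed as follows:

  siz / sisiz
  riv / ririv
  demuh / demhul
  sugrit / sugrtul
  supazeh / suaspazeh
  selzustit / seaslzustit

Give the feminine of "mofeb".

"mofeb" has 2 vowels. The stems with 2 vowels (demuh → demhul, sugrit → sugrtul) delete the last vowel and add -ul.
The other patterns: stems with 1 vowel repeat the first consonant+vowel as a prefix; stems with 3 vowels insert -as- after the first vowel.
So mofeb → mofbul.

mofbul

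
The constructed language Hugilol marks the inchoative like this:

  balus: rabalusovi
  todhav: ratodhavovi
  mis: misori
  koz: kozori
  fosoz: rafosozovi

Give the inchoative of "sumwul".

rasumwulovi

mis and balus both end in -s yet inflect differently (misori, rabalusovi), so the final letter is not what conditions the rule; the number of vowels is.
"sumwul" has 2 vowels. The stems with 2 vowels (todhav → ratodhavovi, balus → rabalusovi, fosoz → rafosozovi) add ra- … -ovi around the stem.
So sumwul → rasumwulovi.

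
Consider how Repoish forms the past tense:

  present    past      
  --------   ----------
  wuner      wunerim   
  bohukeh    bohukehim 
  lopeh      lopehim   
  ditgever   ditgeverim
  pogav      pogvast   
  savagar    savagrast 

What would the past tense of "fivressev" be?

wuner and savagar both end in -r yet inflect differently (wunerim, savagrast), so the final letter is not what conditions the rule; the last vowel is.
"fivressev" has last vowel 'e'. The stems whose last vowel is 'e' (wuner → wunerim, bohukeh → bohukehim, lopeh → lopehim) add -im.
So fivressev → fivressevim.

fivressevim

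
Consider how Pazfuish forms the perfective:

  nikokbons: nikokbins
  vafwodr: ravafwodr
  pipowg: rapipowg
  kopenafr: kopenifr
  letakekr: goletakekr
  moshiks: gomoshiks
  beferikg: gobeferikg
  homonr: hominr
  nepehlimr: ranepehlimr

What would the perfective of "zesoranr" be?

"zesoranr" has second-to-last letter 'n'. The stems whose second-to-last letter is 'n' (homonr → hominr, nikokbons → nikokbins) change the last vowel to 'i'.
The other patterns: stems whose second-to-last letter is 'k' add the prefix go-; stems whose second-to-last letter is 'd', 'm' or 'w' add the prefix ra-.
So zesoranr → zesorinr.

zesorinr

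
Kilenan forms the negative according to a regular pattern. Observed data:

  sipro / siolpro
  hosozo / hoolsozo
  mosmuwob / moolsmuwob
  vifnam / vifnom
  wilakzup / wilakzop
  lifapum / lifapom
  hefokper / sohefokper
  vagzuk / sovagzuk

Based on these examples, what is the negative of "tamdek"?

sotamdek

"tamdek" ends in -k. The one such stem in the data (vagzuk → sovagzuk) adds the prefix so-, so the same rule applies.
The other patterns: stems ending in -b or -o insert -ol- after the first vowel; stems ending in -m or -p change the last vowel to 'o'.
So tamdek → sotamdek.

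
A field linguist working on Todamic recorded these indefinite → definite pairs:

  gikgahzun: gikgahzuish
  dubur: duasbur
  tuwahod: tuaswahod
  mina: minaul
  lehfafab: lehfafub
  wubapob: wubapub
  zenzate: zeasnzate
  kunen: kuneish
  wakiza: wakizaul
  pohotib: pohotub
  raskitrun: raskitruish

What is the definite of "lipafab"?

lipafub

lehfafab and mina both have last vowel 'a' yet inflect differently (lehfafub, minaul), so the last vowel is not what conditions the rule; the final letter is.
"lipafab" ends in -b. The stems ending in -b (pohotib → pohotub, wubapob → wubapub, lehfafab → lehfafub) change the last vowel to 'u'.
So lipafab → lipafub.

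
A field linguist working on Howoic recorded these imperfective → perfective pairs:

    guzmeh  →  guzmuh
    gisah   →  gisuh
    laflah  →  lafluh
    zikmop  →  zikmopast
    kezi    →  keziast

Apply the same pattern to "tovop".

tovopast

"tovop" ends in -p. The one such stem in the data (zikmop → zikmopast) adds -ast, so the same rule applies.
So tovop → tovopast.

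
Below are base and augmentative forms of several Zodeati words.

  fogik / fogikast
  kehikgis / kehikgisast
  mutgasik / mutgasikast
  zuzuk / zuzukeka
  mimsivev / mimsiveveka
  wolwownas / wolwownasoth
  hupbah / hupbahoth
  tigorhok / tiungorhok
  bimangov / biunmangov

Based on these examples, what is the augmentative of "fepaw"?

fepawoth

fogik and zuzuk both end in -k yet inflect differently (fogikast, zuzukeka), so the final letter is not what conditions the rule; the last vowel is.
"fepaw" has last vowel 'a'. The stems whose last vowel is 'a' (wolwownas → wolwownasoth, hupbah → hupbahoth) add -oth.
The other patterns: stems whose last vowel is 'i' add -ast; stems whose last vowel is 'e' or 'u' add -eka; stems whose last vowel is 'o' insert -un- after the first vowel.
So fepaw → fepawoth.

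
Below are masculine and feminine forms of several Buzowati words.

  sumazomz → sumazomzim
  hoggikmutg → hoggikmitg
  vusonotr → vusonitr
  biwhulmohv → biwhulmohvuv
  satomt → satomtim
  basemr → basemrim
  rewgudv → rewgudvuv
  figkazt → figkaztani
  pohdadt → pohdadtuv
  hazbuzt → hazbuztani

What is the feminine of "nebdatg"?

hazbuzt and pohdadt both end in -t yet inflect differently (hazbuztani, pohdadtuv), so the final letter is not what conditions the rule; the second-to-last letter is.
"nebdatg" has second-to-last letter 't'. The stems whose second-to-last letter is 't' (hoggikmutg → hoggikmitg, vusonotr → vusonitr) change the last vowel to 'i'.
So nebdatg → nebditg.

nebditg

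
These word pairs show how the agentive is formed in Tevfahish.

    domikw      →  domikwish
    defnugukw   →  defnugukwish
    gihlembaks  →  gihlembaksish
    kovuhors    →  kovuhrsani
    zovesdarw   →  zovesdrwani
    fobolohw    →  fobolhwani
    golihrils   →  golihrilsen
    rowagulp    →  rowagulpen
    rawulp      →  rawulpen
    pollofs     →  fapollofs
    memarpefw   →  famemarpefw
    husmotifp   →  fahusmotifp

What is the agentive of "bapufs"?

gihlembaks and kovuhors both end in -s yet inflect differently (gihlembaksish, kovuhrsani), so the final letter is not what conditions the rule; the second-to-last letter is.
"bapufs" has second-to-last letter 'f'. The stems whose second-to-last letter is 'f' (pollofs → fapollofs, memarpefw → famemarpefw, husmotifp → fahusmotifp) add the prefix fa-.
So bapufs → fabapufs.

fabapufs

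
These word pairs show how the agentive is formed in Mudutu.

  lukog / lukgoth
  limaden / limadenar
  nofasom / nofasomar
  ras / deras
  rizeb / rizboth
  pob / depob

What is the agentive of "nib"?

denib

"nib" has 1 vowel. The stems with 1 vowel (ras → deras, pob → depob) add the prefix de-.
So nib → denib.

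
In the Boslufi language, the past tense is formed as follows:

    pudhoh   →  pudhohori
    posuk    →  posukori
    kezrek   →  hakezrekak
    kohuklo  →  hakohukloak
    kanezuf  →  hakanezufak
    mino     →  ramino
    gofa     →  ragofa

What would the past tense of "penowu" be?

posuk and kezrek both end in -k yet inflect differently (posukori, hakezrekak), so the final letter is not what conditions the rule; the first letter is.
"penowu" begins with p-. The stems beginning with p- (pudhoh → pudhohori, posuk → posukori) add -ori.
So penowu → penowuori.

penowuori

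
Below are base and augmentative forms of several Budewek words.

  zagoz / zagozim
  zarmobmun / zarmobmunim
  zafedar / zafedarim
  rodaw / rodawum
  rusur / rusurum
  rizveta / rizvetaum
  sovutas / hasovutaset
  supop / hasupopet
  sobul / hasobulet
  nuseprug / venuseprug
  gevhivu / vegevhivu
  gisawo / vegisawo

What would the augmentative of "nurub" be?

zafedar and rusur both end in -r yet inflect differently (zafedarim, rusurum), so the final letter is not what conditions the rule; the first letter is.
"nurub" begins with n-. The one such stem in the data (nuseprug → venuseprug) adds the prefix ve-, so the same rule applies.
So nurub → venurub.

venurub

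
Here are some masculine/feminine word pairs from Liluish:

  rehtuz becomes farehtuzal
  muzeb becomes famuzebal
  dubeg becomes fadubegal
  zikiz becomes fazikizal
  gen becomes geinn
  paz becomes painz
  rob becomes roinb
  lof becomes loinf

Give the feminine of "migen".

rehtuz and paz both end in -z yet inflect differently (farehtuzal, painz), so the final letter is not what conditions the rule; the number of vowels is.
"migen" has 2 vowels. The stems with 2 vowels (rehtuz → farehtuzal, muzeb → famuzebal, dubeg → fadubegal) add fa- … -al around the stem.
The other pattern: stems with 1 vowel insert -in- after the first vowel.
So migen → famigenal.

famigenal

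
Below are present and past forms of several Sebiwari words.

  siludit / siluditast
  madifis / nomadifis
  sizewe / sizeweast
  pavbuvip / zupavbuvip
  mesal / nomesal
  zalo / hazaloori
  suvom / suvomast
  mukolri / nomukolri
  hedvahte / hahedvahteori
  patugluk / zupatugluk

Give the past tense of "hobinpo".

hahobinpoori

"hobinpo" begins with h-. The one such stem in the data (hedvahte → hahedvahteori) adds ha- … -ori around the stem, so the same rule applies.
The other patterns: stems beginning with m- add the prefix no-; stems beginning with s- add -ast; stems beginning with p- add the prefix zu-.
So hobinpo → hahobinpoori.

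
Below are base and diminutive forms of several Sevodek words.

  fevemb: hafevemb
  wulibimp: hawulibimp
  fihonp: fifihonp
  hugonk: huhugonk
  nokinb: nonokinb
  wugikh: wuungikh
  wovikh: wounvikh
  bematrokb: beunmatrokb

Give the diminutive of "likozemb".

bematrokb and fevemb both end in -b yet inflect differently (beunmatrokb, hafevemb), so the final letter is not what conditions the rule; the second-to-last letter is.
"likozemb" has second-to-last letter 'm'. The stems whose second-to-last letter is 'm' (fevemb → hafevemb, wulibimp → hawulibimp) add the prefix ha-.
The other patterns: stems whose second-to-last letter is 'k' insert -un- after the first vowel; stems whose second-to-last letter is 'n' repeat the first consonant+vowel as a prefix.
So likozemb → halikozemb.

halikozemb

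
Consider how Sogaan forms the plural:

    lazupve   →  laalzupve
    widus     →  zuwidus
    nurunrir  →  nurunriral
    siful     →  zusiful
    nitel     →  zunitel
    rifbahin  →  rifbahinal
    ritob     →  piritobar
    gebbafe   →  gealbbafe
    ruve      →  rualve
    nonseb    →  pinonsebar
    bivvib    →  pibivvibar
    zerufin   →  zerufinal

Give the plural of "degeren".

zerufin and bivvib both have last vowel 'i' yet inflect differently (zerufinal, pibivvibar), so the last vowel is not what conditions the rule; the final letter is.
"degeren" ends in -n. The stems ending in -n (zerufin → zerufinal, rifbahin → rifbahinal) add -al.
The other patterns: stems ending in -b add pi- … -ar around the stem; stems ending in -e insert -al- after the first vowel; stems ending in -l or -s add the prefix zu-.
So degeren → degerenal.

degerenal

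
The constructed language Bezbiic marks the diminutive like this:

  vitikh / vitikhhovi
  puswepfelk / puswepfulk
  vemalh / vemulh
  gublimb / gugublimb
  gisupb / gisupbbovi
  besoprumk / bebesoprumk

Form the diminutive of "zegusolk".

zegusulk

puswepfelk and besoprumk both end in -k yet inflect differently (puswepfulk, bebesoprumk), so the final letter is not what conditions the rule; the second-to-last letter is.
"zegusolk" has second-to-last letter 'l'. The stems whose second-to-last letter is 'l' (puswepfelk → puswepfulk, vemalh → vemulh) change the last vowel to 'u'.
The other patterns: stems whose second-to-last letter is 'm' repeat the first consonant+vowel as a prefix; stems whose second-to-last letter is 'k' or 'p' double the final consonant and add -ovi.
So zegusolk → zegusulk.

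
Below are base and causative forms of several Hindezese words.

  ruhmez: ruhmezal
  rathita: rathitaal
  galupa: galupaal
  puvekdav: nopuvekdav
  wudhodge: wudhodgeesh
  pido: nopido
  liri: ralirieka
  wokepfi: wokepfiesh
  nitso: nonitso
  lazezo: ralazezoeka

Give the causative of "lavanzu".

wokepfi and liri both end in -i yet inflect differently (wokepfiesh, ralirieka), so the final letter is not what conditions the rule; the first letter is.
"lavanzu" begins with l-. The stems beginning with l- (liri → ralirieka, lazezo → ralazezoeka) add ra- … -eka around the stem.
So lavanzu → ralavanzueka.

ralavanzueka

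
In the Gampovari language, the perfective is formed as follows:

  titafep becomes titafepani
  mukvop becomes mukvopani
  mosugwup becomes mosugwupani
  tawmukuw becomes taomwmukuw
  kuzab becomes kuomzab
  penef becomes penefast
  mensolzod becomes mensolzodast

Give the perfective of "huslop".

huslopani

mosugwup and tawmukuw both have last vowel 'u' yet inflect differently (mosugwupani, taomwmukuw), so the last vowel is not what conditions the rule; the final letter is.
"huslop" ends in -p. The stems ending in -p (titafep → titafepani, mukvop → mukvopani, mosugwup → mosugwupani) add -ani.
So huslop → huslopani.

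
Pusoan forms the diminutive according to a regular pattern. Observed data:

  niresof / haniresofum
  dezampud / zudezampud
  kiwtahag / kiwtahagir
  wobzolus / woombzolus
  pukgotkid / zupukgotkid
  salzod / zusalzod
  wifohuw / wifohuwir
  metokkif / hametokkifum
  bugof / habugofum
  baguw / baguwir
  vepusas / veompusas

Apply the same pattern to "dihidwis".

"dihidwis" ends in -s. The stems ending in -s (wobzolus → woombzolus, vepusas → veompusas) insert -om- after the first vowel.
So dihidwis → diomhidwis.

diomhidwis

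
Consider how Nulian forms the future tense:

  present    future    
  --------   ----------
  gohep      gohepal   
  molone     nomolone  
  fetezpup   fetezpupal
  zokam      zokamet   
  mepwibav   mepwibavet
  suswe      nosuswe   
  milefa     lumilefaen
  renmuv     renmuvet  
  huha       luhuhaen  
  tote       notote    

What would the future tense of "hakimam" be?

zokam and milefa both have last vowel 'a' yet inflect differently (zokamet, lumilefaen), so the last vowel is not what conditions the rule; the final letter is.
"hakimam" ends in -m. The one such stem in the data (zokam → zokamet) adds -et, so the same rule applies.
The other patterns: stems ending in -e add the prefix no-; stems ending in -a add lu- … -en around the stem; stems ending in -p add -al.
So hakimam → hakimamet.

hakimamet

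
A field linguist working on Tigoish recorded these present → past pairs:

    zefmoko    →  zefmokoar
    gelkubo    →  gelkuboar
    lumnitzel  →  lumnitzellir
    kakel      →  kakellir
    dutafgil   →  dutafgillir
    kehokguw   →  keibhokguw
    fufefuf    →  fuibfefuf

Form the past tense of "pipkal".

kakel and kehokguw both begin with k- yet inflect differently (kakellir, keibhokguw), so the first letter is not what conditions the rule; the final letter is.
"pipkal" ends in -l. The stems ending in -l (lumnitzel → lumnitzellir, kakel → kakellir, dutafgil → dutafgillir) double the final consonant and add -ir.
So pipkal → pipkallir.

pipkallir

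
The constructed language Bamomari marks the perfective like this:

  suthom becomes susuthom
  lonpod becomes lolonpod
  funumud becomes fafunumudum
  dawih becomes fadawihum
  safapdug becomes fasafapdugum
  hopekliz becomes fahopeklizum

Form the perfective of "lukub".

falukubum

lonpod and funumud both end in -d yet inflect differently (lolonpod, fafunumudum), so the final letter is not what conditions the rule; the last vowel is.
"lukub" has last vowel 'u'. The stems whose last vowel is 'u' (funumud → fafunumudum, safapdug → fasafapdugum) add fa- … -um around the stem.
The other pattern: stems whose last vowel is 'o' repeat the first consonant+vowel as a prefix.
So lukub → falukubum.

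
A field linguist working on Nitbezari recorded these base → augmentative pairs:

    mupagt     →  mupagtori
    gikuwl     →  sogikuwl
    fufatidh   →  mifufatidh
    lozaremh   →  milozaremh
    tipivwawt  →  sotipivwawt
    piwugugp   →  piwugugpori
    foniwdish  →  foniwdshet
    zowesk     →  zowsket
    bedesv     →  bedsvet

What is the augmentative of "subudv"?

tipivwawt and mupagt both end in -t yet inflect differently (sotipivwawt, mupagtori), so the final letter is not what conditions the rule; the second-to-last letter is.
"subudv" has second-to-last letter 'd'. The one such stem in the data (fufatidh → mifufatidh) adds the prefix mi-, so the same rule applies.
The other patterns: stems whose second-to-last letter is 'w' add the prefix so-; stems whose second-to-last letter is 'g' add -ori; stems whose second-to-last letter is 's' delete the last vowel and add -et.
So subudv → misubudv.

misubudv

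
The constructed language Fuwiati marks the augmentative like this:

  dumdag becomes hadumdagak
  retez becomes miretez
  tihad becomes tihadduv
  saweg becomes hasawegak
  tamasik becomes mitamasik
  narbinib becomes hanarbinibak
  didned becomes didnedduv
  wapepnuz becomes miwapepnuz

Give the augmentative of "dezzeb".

hadezzebak

tihad and dumdag both have last vowel 'a' yet inflect differently (tihadduv, hadumdagak), so the last vowel is not what conditions the rule; the final letter is.
"dezzeb" ends in -b. The one such stem in the data (narbinib → hanarbinibak) adds ha- … -ak around the stem, so the same rule applies.
The other patterns: stems ending in -d double the final consonant and add -uv; stems ending in -k or -z add the prefix mi-.
So dezzeb → hadezzebak.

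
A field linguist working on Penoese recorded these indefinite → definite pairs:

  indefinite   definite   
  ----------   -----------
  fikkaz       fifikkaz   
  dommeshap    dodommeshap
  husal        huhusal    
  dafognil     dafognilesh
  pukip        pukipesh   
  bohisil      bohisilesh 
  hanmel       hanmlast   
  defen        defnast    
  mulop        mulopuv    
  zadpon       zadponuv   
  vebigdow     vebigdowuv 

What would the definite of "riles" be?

rilsast

"riles" has last vowel 'e'. The stems whose last vowel is 'e' (hanmel → hanmlast, defen → defnast) delete the last vowel and add -ast.
So riles → rilsast.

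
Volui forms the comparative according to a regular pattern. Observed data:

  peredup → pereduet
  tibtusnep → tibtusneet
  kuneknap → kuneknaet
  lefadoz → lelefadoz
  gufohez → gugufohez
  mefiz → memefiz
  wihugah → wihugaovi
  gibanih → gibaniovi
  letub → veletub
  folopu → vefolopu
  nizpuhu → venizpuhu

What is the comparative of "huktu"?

vehuktu

tibtusnep and gufohez both have last vowel 'e' yet inflect differently (tibtusneet, gugufohez), so the last vowel is not what conditions the rule; the final letter is.
"huktu" ends in -u. The stems ending in -u (folopu → vefolopu, nizpuhu → venizpuhu) add the prefix ve-.
The other patterns: stems ending in -p drop the final letter and add -et; stems ending in -z repeat the first consonant+vowel as a prefix; stems ending in -h drop the final letter and add -ovi.
So huktu → vehuktu.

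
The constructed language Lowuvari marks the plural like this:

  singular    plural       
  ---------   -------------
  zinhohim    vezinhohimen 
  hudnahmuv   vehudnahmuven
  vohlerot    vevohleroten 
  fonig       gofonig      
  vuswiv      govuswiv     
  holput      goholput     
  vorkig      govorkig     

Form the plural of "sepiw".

hudnahmuv and vuswiv both end in -v yet inflect differently (vehudnahmuven, govuswiv), so the final letter is not what conditions the rule; the number of vowels is.
"sepiw" has 2 vowels. The stems with 2 vowels (fonig → gofonig, vuswiv → govuswiv, holput → goholput) add the prefix go-.
The other pattern: stems with 3 vowels add ve- … -en around the stem.
So sepiw → gosepiw.

gosepiw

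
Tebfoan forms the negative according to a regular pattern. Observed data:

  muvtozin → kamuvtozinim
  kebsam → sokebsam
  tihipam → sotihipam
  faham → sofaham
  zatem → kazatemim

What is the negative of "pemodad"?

kebsam and zatem both end in -m yet inflect differently (sokebsam, kazatemim), so the final letter is not what conditions the rule; the last vowel is.
"pemodad" has last vowel 'a'. The stems whose last vowel is 'a' (kebsam → sokebsam, faham → sofaham, tihipam → sotihipam) add the prefix so-.
So pemodad → sopemodad.

sopemodad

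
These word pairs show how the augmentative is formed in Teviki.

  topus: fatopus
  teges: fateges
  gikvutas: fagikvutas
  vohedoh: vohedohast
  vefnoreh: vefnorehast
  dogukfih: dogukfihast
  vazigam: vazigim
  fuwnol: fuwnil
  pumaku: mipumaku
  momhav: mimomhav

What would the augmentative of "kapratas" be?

teges and vefnoreh both have last vowel 'e' yet inflect differently (fateges, vefnorehast), so the last vowel is not what conditions the rule; the final letter is.
"kapratas" ends in -s. The stems ending in -s (topus → fatopus, teges → fateges, gikvutas → fagikvutas) add the prefix fa-.
The other patterns: stems ending in -h add -ast; stems ending in -l or -m change the last vowel to 'i'; stems ending in -u or -v add the prefix mi-.
So kapratas → fakapratas.

fakapratas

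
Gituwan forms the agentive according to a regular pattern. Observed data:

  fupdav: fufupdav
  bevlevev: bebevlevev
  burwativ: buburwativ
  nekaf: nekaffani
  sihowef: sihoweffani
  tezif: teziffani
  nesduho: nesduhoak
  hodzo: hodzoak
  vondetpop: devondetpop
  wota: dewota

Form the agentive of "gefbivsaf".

fupdav and nekaf both have last vowel 'a' yet inflect differently (fufupdav, nekaffani), so the last vowel is not what conditions the rule; the final letter is.
"gefbivsaf" ends in -f. The stems ending in -f (nekaf → nekaffani, sihowef → sihoweffani, tezif → teziffani) double the final consonant and add -ani.
The other patterns: stems ending in -v repeat the first consonant+vowel as a prefix; stems ending in -o add -ak; stems ending in -a or -p add the prefix de-.
So gefbivsaf → gefbivsaffani.

gefbivsaffani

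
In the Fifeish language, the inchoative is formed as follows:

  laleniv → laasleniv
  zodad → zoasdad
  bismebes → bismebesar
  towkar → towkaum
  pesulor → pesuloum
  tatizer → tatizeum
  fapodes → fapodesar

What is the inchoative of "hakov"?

tatizer and fapodes both have last vowel 'e' yet inflect differently (tatizeum, fapodesar), so the last vowel is not what conditions the rule; the final letter is.
"hakov" ends in -v. The one such stem in the data (laleniv → laasleniv) inserts -as- after the first vowel (as does zodad), so the same rule applies.
The other patterns: stems ending in -r drop the final letter and add -um; stems ending in -s add -ar.
So hakov → haaskov.

haaskov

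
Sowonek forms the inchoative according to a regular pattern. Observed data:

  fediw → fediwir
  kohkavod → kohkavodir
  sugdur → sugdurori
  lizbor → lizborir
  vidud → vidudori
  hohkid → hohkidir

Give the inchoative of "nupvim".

nupvimir

vidud and kohkavod both end in -d yet inflect differently (vidudori, kohkavodir), so the final letter is not what conditions the rule; the last vowel is.
"nupvim" has last vowel 'i'. The stems whose last vowel is 'i' (hohkid → hohkidir, fediw → fediwir) add -ir.
The other pattern: stems whose last vowel is 'u' add -ori.
So nupvim → nupvimir.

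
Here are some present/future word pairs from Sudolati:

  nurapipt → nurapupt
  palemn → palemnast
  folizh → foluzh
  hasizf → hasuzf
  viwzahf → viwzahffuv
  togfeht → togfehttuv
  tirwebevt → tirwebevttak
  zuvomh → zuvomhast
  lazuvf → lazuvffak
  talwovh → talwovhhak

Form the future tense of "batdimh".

hasizf and lazuvf both end in -f yet inflect differently (hasuzf, lazuvffak), so the final letter is not what conditions the rule; the second-to-last letter is.
"batdimh" has second-to-last letter 'm'. The stems whose second-to-last letter is 'm' (palemn → palemnast, zuvomh → zuvomhast) add -ast.
So batdimh → batdimhast.

batdimhast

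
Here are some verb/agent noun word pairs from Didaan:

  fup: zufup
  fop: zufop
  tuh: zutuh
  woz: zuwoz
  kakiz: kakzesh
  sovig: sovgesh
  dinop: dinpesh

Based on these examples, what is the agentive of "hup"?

zuhup

woz and kakiz both end in -z yet inflect differently (zuwoz, kakzesh), so the final letter is not what conditions the rule; the number of vowels is.
"hup" has 1 vowel. The stems with 1 vowel (fup → zufup, fop → zufop, tuh → zutuh) add the prefix zu-.
The other pattern: stems with 2 vowels delete the last vowel and add -esh.
So hup → zuhup.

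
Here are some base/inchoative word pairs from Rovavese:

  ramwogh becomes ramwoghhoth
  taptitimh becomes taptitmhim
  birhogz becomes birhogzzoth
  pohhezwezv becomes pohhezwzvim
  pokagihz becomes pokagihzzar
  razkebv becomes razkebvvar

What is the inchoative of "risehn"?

pokagihz and birhogz both end in -z yet inflect differently (pokagihzzar, birhogzzoth), so the final letter is not what conditions the rule; the second-to-last letter is.
"risehn" has second-to-last letter 'h'. The one such stem in the data (pokagihz → pokagihzzar) doubles the final consonant and adds -ar (as does razkebv), so the same rule applies.
So risehn → risehnnar.

risehnnar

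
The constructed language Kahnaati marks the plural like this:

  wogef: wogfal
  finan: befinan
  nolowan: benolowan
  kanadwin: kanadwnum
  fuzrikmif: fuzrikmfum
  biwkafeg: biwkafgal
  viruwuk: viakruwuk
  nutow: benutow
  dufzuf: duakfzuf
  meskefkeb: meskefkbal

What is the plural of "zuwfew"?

"zuwfew" has last vowel 'e'. The stems whose last vowel is 'e' (biwkafeg → biwkafgal, meskefkeb → meskefkbal, wogef → wogfal) delete the last vowel and add -al.
The other patterns: stems whose last vowel is 'a' or 'o' add the prefix be-; stems whose last vowel is 'i' delete the last vowel and add -um; stems whose last vowel is 'u' insert -ak- after the first vowel.
So zuwfew → zuwfwal.

zuwfwal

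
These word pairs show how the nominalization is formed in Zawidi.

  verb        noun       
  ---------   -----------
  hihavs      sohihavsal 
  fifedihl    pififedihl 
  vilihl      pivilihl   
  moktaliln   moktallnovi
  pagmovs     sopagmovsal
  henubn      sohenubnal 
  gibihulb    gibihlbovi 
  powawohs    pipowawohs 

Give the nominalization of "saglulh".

sagllhovi

powawohs and hihavs both end in -s yet inflect differently (pipowawohs, sohihavsal), so the final letter is not what conditions the rule; the second-to-last letter is.
"saglulh" has second-to-last letter 'l'. The stems whose second-to-last letter is 'l' (moktaliln → moktallnovi, gibihulb → gibihlbovi) delete the last vowel and add -ovi.
The other patterns: stems whose second-to-last letter is 'h' add the prefix pi-; stems whose second-to-last letter is 'b' or 'v' add so- … -al around the stem.
So saglulh → sagllhovi.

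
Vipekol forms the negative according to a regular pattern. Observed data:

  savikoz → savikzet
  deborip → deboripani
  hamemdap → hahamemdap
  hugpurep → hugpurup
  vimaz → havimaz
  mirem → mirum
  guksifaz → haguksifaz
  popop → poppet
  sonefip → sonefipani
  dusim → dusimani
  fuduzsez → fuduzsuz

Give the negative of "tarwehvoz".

tarwehvzet

"tarwehvoz" has last vowel 'o'. The stems whose last vowel is 'o' (savikoz → savikzet, popop → poppet) delete the last vowel and add -et.
So tarwehvoz → tarwehvzet.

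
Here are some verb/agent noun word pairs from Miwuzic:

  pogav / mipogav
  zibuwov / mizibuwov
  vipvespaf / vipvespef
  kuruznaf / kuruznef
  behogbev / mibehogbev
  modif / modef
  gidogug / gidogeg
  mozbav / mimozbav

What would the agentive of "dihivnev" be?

midihivnev

"dihivnev" ends in -v. The stems ending in -v (mozbav → mimozbav, zibuwov → mizibuwov, pogav → mipogav) add the prefix mi-.
The other pattern: stems ending in -f or -g change the last vowel to 'e'.
So dihivnev → midihivnev.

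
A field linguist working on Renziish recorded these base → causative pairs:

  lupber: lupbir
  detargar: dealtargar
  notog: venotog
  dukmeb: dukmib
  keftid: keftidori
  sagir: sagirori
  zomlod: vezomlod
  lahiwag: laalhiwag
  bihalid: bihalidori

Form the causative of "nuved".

nuvid

zomlod and bihalid both end in -d yet inflect differently (vezomlod, bihalidori), so the final letter is not what conditions the rule; the last vowel is.
"nuved" has last vowel 'e'. The stems whose last vowel is 'e' (dukmeb → dukmib, lupber → lupbir) change the last vowel to 'i'.
The other patterns: stems whose last vowel is 'o' add the prefix ve-; stems whose last vowel is 'i' add -ori; stems whose last vowel is 'a' insert -al- after the first vowel.
So nuved → nuvid.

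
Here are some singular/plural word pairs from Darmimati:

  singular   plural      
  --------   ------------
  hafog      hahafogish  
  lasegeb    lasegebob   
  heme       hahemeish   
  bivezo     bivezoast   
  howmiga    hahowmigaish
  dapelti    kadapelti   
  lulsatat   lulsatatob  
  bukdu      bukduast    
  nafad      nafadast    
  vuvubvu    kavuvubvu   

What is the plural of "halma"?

bukdu and vuvubvu both end in -u yet inflect differently (bukduast, kavuvubvu), so the final letter is not what conditions the rule; the first letter is.
"halma" begins with h-. The stems beginning with h- (howmiga → hahowmigaish, hafog → hahafogish, heme → hahemeish) add ha- … -ish around the stem.
The other patterns: stems beginning with b- or n- add -ast; stems beginning with d- or v- add the prefix ka-; stems beginning with l- add -ob.
So halma → hahalmaish.

hahalmaish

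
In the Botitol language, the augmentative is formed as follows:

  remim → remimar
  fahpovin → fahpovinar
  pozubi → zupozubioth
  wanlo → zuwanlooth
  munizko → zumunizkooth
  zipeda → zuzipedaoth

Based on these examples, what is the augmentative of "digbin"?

remim and pozubi both have last vowel 'i' yet inflect differently (remimar, zupozubioth), so the last vowel is not what conditions the rule; whether the stem ends in a vowel or a consonant is.
"digbin" ends in a consonant. The stems ending in a consonant (remim → remimar, fahpovin → fahpovinar) add -ar.
So digbin → digbinar.

digbinar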